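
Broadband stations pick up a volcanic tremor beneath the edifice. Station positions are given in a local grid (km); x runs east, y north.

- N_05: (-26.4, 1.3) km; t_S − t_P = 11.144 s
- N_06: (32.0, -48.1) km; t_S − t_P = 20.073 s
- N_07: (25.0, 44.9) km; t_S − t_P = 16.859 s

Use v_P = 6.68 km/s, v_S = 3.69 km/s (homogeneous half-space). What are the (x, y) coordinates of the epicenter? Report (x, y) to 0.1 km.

Distance from S−P lag: d = Δt · v_P v_S / (v_P − v_S) = Δt · (6.68·3.69)/(6.68−3.69) ≈ 8.2439·Δt.
So d_N_05 = 91.87, d_N_06 = 165.48, d_N_07 = 138.98 km.
Circle about each station: (x + 26.4)² + (y − 1.3)² = 91.87²; (x − 32.0)² + (y + 48.1)² = 165.48²; (x − 25.0)² + (y − 44.9)² = 138.98².
Subtracting the N_05 equation from the N_06 and N_07 equations removes the quadratic terms:
116.8 x − 98.8 y = -16304.57
102.8 x + 87.2 y = -8932.98
Solving the 2×2 system: x ≈ -113.3, y ≈ 31.1 km.

x ≈ -113.3 km, y ≈ 31.1 km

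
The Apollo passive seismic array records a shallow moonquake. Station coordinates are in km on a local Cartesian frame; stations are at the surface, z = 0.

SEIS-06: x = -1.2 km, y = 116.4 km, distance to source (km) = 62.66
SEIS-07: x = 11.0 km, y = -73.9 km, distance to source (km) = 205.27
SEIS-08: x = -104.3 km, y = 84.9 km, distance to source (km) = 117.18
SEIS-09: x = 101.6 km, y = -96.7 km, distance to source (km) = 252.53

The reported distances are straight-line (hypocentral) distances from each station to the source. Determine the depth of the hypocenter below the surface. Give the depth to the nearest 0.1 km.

Each station gives a sphere (x−x_i)² + (y−y_i)² + z² = d_i² (stations at z=0).
Subtracting the SEIS-06 sphere from SEIS-07 and SEIS-08: z² cancels, leaving linear equations in x and y:
24.4 x − 380.6 y = -46177.69
-206.2 x − 63.0 y = -5268.78
Solving: x ≈ -11.296, y ≈ 120.604 km (keep extra digits for the depth step; rounded: -11.3, 120.6).
Then from the SEIS-06 sphere: z² = 62.66² − (x + 1.2)² − (y − 116.4)² with x = -11.296, y = 120.604, so z ≈ 61.698 ≈ 61.7 km.
Check against SEIS-09 (with the unrounded solution): distance 252.53 ≈ 252.53 km. ✓

z ≈ 61.7 km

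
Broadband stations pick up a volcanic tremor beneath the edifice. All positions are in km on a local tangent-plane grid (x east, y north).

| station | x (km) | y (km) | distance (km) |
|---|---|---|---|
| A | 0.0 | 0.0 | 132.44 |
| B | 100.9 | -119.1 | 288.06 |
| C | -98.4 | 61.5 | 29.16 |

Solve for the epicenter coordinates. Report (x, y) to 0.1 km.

x ≈ -96.6 km, y ≈ 90.6 km

Circle about each station: x² + y² = 132.44²; (x − 100.9)² + (y + 119.1)² = 288.06²; (x + 98.4)² + (y − 61.5)² = 29.16².
Subtracting pairs of circle equations eliminates x²+y² and gives linear equations (the radical axes):
201.8 x − 238.2 y = -41072.59
-196.8 x + 123.0 y = 30154.86
Solving the 2×2 system: x ≈ -96.6, y ≈ 90.6 km.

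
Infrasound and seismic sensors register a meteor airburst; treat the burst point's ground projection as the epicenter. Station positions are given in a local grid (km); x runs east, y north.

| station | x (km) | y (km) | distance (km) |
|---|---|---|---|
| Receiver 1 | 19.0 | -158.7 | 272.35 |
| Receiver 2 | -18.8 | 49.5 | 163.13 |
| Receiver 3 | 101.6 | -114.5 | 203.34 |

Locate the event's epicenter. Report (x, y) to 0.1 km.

(140.4, 85.1)

Circle about each station: (x − 19.0)² + (y + 158.7)² = 272.35²; (x + 18.8)² + (y − 49.5)² = 163.13²; (x − 101.6)² + (y + 114.5)² = 203.34².
Subtracting pairs of circle equations eliminates x²+y² and gives linear equations (the radical axes):
-75.6 x + 416.4 y = 24820.13
165.2 x + 88.4 y = 30713.49
Solving the 2×2 system: x ≈ 140.4, y ≈ 85.1 km.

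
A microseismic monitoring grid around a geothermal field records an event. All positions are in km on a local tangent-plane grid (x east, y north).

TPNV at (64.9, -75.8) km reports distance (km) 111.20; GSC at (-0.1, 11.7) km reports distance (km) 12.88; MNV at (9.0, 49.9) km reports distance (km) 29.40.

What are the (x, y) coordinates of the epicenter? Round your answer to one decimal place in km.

(9.3, 20.5)

Circle about each station: (x − 64.9)² + (y + 75.8)² = 111.20²; (x + 0.1)² + (y − 11.7)² = 12.88²; (x − 9.0)² + (y − 49.9)² = 29.40².
Subtracting the TPNV equation from the GSC and MNV equations removes the quadratic terms:
-130.0 x + 175.0 y = 2378.80
-111.8 x + 251.4 y = 4114.44
Solving the 2×2 system: x ≈ 9.3, y ≈ 20.5 km.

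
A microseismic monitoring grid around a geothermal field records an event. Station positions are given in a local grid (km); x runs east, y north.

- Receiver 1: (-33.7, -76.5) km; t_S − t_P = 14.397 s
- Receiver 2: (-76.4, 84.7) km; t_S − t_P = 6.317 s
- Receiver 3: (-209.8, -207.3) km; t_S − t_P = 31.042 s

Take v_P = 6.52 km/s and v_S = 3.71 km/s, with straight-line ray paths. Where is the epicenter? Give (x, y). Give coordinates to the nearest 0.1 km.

Distance from S−P lag: d = Δt · v_P v_S / (v_P − v_S) = Δt · (6.52·3.71)/(6.52−3.71) ≈ 8.6083·Δt.
So d_Receiver 1 = 123.93, d_Receiver 2 = 54.38, d_Receiver 3 = 267.22 km.
Circle about each station: (x + 33.7)² + (y + 76.5)² = 123.93²; (x + 76.4)² + (y − 84.7)² = 54.38²; (x + 209.8)² + (y + 207.3)² = 267.22².
Subtracting the Receiver 1 equation from the Receiver 2 and Receiver 3 equations removes the quadratic terms:
-85.4 x + 322.4 y = 18424.57
-352.2 x − 261.6 y = 23953.51
Solving the 2×2 system: x ≈ -92.3, y ≈ 32.7 km.

-92.3 km east, 32.7 km north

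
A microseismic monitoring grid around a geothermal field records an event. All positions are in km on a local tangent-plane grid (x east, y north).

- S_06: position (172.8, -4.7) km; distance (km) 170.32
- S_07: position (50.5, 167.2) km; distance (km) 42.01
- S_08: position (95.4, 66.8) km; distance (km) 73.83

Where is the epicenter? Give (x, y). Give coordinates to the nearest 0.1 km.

Circle about each station: (x − 172.8)² + (y + 4.7)² = 170.32²; (x − 50.5)² + (y − 167.2)² = 42.01²; (x − 95.4)² + (y − 66.8)² = 73.83².
Subtracting pairs of circle equations eliminates x²+y² and gives linear equations (the radical axes):
-244.6 x + 343.8 y = 27868.22
-154.8 x + 143.0 y = 7239.50
Solving the 2×2 system: x ≈ 82.0, y ≈ 139.4 km.

82.0 km east, 139.4 km north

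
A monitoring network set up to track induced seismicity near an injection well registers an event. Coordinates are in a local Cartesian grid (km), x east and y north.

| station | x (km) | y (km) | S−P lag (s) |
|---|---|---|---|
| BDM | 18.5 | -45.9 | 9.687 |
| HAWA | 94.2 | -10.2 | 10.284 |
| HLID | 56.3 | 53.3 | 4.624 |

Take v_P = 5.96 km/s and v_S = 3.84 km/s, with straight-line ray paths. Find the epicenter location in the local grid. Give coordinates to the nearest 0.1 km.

x ≈ 6.6 km, y ≈ 58.0 km

Distance from S−P lag: d = Δt · v_P v_S / (v_P − v_S) = Δt · (5.96·3.84)/(5.96−3.84) ≈ 10.7955·Δt.
So d_BDM = 104.58, d_HAWA = 111.02, d_HLID = 49.92 km.
Circle about each station: (x − 18.5)² + (y + 45.9)² = 104.58²; (x − 94.2)² + (y + 10.2)² = 111.02²; (x − 56.3)² + (y − 53.3)² = 49.92².
Subtracting the BDM equation from the HAWA and HLID equations removes the quadratic terms:
151.4 x + 71.4 y = 5140.16
75.6 x + 198.4 y = 12006.49
Solving the 2×2 system: x ≈ 6.6, y ≈ 58.0 km.
Check against BDM (with the unrounded x, y): √((x − 18.5)²+(y + 45.9)²) = 104.58 ≈ 104.58 km. ✓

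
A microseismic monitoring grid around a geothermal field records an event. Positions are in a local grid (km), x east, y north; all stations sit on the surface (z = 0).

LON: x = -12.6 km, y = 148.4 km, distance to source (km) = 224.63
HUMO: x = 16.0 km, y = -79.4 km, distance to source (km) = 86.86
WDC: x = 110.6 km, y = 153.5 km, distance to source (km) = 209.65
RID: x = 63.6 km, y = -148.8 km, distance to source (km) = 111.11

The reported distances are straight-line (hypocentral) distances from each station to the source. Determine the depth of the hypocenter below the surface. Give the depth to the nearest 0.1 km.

Each station gives a sphere (x−x_i)² + (y−y_i)² + z² = d_i² (stations at z=0).
Subtracting the LON sphere from HUMO and WDC: z² cancels, leaving linear equations in x and y:
57.2 x − 455.6 y = 27293.02
246.4 x + 10.2 y = 20118.80
Solving: x ≈ 83.696, y ≈ -49.398 km (keep extra digits for the depth step; rounded: 83.7, -49.4).
Then from the LON sphere: z² = 224.63² − (x + 12.6)² − (y − 148.4)² with x = 83.696, y = -49.398, so z ≈ 45.406 ≈ 45.4 km.

45.4 km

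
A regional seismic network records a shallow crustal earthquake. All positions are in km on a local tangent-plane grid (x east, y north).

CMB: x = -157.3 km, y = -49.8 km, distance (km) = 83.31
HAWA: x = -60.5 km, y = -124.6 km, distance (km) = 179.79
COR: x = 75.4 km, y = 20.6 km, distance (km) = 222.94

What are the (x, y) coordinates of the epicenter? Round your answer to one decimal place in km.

x ≈ -147.2 km, y ≈ 32.9 km

Circle about each station: (x + 157.3)² + (y + 49.8)² = 83.31²; (x + 60.5)² + (y + 124.6)² = 179.79²; (x − 75.4)² + (y − 20.6)² = 222.94².
Subtracting the CMB equation from the HAWA and COR equations removes the quadratic terms:
193.6 x − 149.6 y = -33421.81
465.4 x + 140.8 y = -63875.50
Solving the 2×2 system: x ≈ -147.2, y ≈ 32.9 km.
Check against CMB (with the unrounded x, y): √((x + 157.3)²+(y + 49.8)²) = 83.32 ≈ 83.31 km. ✓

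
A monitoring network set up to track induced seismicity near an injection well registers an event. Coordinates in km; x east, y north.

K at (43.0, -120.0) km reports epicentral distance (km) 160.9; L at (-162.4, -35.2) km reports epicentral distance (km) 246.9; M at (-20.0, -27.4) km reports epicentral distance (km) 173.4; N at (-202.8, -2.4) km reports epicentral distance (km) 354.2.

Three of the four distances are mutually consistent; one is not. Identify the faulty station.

L

Solve using three stations at a time. Using K, M, N (subtract circle equations pairwise → linear system) gives (x, y) ≈ (151.4, -1.1).
Distances from that point to each station vs reported:
  K: calculated 160.9 vs reported 160.9 → residual 0.0 km
  L: calculated 315.7 vs reported 246.9 → residual 68.8 km
  M: calculated 173.4 vs reported 173.4 → residual 0.0 km
  N: calculated 354.2 vs reported 354.2 → residual 0.0 km
K, M, N are mutually consistent (residuals ≈ 0); L is off by 68.8 km.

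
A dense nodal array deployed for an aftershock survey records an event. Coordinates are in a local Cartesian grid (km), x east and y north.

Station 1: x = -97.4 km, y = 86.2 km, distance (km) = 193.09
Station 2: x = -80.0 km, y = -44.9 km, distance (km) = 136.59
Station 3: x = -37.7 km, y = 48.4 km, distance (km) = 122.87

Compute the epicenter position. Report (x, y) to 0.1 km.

x ≈ 55.9 km, y ≈ -31.2 km

Circle about each station: (x + 97.4)² + (y − 86.2)² = 193.09²; (x + 80.0)² + (y + 44.9)² = 136.59²; (x + 37.7)² + (y − 48.4)² = 122.87².
Subtracting pairs of circle equations eliminates x²+y² and gives linear equations (the radical axes):
34.8 x − 262.2 y = 10125.73
119.4 x − 75.6 y = 9033.36
Solving the 2×2 system: x ≈ 55.9, y ≈ -31.2 km.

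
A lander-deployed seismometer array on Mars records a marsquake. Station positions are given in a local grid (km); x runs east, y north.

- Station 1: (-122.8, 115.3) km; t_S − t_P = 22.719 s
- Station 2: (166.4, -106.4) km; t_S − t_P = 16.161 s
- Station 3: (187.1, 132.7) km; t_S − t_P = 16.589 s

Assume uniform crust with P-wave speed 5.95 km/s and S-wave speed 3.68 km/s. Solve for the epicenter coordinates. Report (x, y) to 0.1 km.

Distance from S−P lag: d = Δt · v_P v_S / (v_P − v_S) = Δt · (5.95·3.68)/(5.95−3.68) ≈ 9.6458·Δt.
So d_Station 1 = 219.14, d_Station 2 = 155.89, d_Station 3 = 160.01 km.
Circle about each station: (x + 122.8)² + (y − 115.3)² = 219.14²; (x − 166.4)² + (y + 106.4)² = 155.89²; (x − 187.1)² + (y − 132.7)² = 160.01².
Subtracting the Station 1 equation from the Station 2 and Station 3 equations removes the quadratic terms:
578.4 x − 443.4 y = 34356.64
619.8 x + 34.8 y = 46660.91
Solving the 2×2 system: x ≈ 74.2, y ≈ 19.3 km.
Check against Station 1 (with the unrounded x, y): √((x + 122.8)²+(y − 115.3)²) = 219.14 ≈ 219.14 km. ✓

(74.2, 19.3)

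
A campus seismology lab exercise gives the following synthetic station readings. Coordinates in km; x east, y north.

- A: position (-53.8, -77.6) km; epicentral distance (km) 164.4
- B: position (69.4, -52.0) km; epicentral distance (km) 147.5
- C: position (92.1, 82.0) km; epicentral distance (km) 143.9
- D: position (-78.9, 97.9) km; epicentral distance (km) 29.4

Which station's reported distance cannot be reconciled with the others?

Solve using three stations at a time. Using A, C, D (subtract circle equations pairwise → linear system) gives (x, y) ≈ (-51.7, 86.8).
Distances from that point to each station vs reported:
  A: calculated 164.4 vs reported 164.4 → residual 0.0 km
  B: calculated 184.2 vs reported 147.5 → residual 36.7 km
  C: calculated 143.9 vs reported 143.9 → residual 0.0 km
  D: calculated 29.4 vs reported 29.4 → residual 0.0 km
A, C, D are mutually consistent (residuals ≈ 0); B is off by 36.7 km.

B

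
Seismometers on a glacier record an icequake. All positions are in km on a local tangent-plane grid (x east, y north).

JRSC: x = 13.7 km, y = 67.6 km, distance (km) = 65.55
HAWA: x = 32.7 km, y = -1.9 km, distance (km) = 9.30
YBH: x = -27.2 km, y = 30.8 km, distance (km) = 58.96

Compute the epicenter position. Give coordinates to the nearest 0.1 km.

24.8 km east, 3.0 km north

Circle about each station: (x − 13.7)² + (y − 67.6)² = 65.55²; (x − 32.7)² + (y + 1.9)² = 9.30²; (x + 27.2)² + (y − 30.8)² = 58.96².
Subtracting pairs of circle equations eliminates x²+y² and gives linear equations (the radical axes):
38.0 x − 139.0 y = 525.76
-81.8 x − 73.6 y = -2248.45
Solving the 2×2 system: x ≈ 24.8, y ≈ 3.0 km.
Check against JRSC (with the unrounded x, y): √((x − 13.7)²+(y − 67.6)²) = 65.55 ≈ 65.55 km. ✓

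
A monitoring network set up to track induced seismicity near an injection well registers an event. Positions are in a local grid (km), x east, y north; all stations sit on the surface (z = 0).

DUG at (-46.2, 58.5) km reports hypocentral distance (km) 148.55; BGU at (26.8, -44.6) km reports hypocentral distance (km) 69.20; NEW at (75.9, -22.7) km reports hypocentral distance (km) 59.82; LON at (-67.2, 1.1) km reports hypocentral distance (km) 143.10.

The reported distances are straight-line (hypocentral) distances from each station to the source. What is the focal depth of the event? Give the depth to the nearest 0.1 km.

Each station gives a sphere (x−x_i)² + (y−y_i)² + z² = d_i² (stations at z=0).
Subtracting the DUG sphere from BGU and NEW: z² cancels, leaving linear equations in x and y:
146.0 x − 206.2 y = 14429.17
244.2 x − 162.4 y = 19208.08
Solving: x ≈ 60.705, y ≈ -26.994 km (keep extra digits for the depth step; rounded: 60.7, -27.0).
Then from the DUG sphere: z² = 148.55² − (x + 46.2)² − (y − 58.5)² with x = 60.705, y = -26.994, so z ≈ 57.699 ≈ 57.7 km.

z ≈ 57.7 km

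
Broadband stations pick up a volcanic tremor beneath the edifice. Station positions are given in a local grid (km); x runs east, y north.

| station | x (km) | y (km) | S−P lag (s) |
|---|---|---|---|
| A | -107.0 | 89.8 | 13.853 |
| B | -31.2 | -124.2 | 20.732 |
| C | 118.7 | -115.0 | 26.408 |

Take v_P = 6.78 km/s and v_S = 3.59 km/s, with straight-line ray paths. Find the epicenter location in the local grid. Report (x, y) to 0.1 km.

x ≈ -17.6 km, y ≈ 33.4 km

Distance from S−P lag: d = Δt · v_P v_S / (v_P − v_S) = Δt · (6.78·3.59)/(6.78−3.59) ≈ 7.6302·Δt.
So d_A = 105.70, d_B = 158.19, d_C = 201.50 km.
Circle about each station: (x + 107.0)² + (y − 89.8)² = 105.70²; (x + 31.2)² + (y + 124.2)² = 158.19²; (x − 118.7)² + (y + 115.0)² = 201.50².
Subtracting the A equation from the B and C equations removes the quadratic terms:
151.6 x − 428.0 y = -16965.55
451.4 x − 409.6 y = -21628.11
Solving the 2×2 system: x ≈ -17.6, y ≈ 33.4 km.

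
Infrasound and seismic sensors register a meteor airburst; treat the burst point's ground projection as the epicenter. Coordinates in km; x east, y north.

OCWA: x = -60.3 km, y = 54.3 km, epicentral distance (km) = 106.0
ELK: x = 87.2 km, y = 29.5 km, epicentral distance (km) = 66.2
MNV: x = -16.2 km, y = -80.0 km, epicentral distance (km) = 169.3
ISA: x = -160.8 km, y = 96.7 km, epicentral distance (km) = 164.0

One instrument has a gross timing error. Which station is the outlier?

ISA

Solve using three stations at a time. Using OCWA, ELK, MNV (subtract circle equations pairwise → linear system) gives (x, y) ≈ (42.9, 78.7).
Distances from that point to each station vs reported:
  OCWA: calculated 106.0 vs reported 106.0 → residual 0.0 km
  ELK: calculated 66.2 vs reported 66.2 → residual 0.0 km
  MNV: calculated 169.3 vs reported 169.3 → residual 0.0 km
  ISA: calculated 204.5 vs reported 164.0 → residual 40.5 km
OCWA, ELK, MNV are mutually consistent (residuals ≈ 0); ISA is off by 40.5 km.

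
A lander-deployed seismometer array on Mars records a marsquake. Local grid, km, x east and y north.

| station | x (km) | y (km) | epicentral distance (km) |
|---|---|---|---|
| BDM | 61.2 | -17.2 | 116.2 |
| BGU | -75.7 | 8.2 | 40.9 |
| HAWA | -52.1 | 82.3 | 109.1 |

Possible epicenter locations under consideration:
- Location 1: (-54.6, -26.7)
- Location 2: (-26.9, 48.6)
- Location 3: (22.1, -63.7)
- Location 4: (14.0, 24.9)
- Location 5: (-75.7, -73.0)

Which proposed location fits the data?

For each candidate, compare |candidate − station| to the reported distance:
Location 1: residuals BDM 0.0, BGU 0.1, HAWA 0.1 → max 0.1 km
Location 2: residuals BDM 6.2, BGU 22.5, HAWA 67.0 → max 67.0 km
Location 3: residuals BDM 55.4, BGU 80.5, HAWA 54.7 → max 80.5 km
Location 4: residuals BDM 53.0, BGU 50.3, HAWA 21.6 → max 53.0 km
Location 5: residuals BDM 31.6, BGU 40.3, HAWA 48.0 → max 48.0 km
Only Location 1 has all residuals ≈ 0.

Location 1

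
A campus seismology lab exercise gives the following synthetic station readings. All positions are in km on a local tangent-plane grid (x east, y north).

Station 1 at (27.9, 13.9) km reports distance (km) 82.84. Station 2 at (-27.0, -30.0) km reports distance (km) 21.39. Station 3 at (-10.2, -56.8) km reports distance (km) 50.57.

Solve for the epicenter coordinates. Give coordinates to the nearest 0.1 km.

(-46.8, -21.9)

Circle about each station: (x − 27.9)² + (y − 13.9)² = 82.84²; (x + 27.0)² + (y + 30.0)² = 21.39²; (x + 10.2)² + (y + 56.8)² = 50.57².
Subtracting the Station 1 equation from the Station 2 and Station 3 equations removes the quadratic terms:
-109.8 x − 87.8 y = 7062.31
-76.2 x − 141.4 y = 6663.80
Solving the 2×2 system: x ≈ -46.8, y ≈ -21.9 km.
Check against Station 1 (with the unrounded x, y): √((x − 27.9)²+(y − 13.9)²) = 82.84 ≈ 82.84 km. ✓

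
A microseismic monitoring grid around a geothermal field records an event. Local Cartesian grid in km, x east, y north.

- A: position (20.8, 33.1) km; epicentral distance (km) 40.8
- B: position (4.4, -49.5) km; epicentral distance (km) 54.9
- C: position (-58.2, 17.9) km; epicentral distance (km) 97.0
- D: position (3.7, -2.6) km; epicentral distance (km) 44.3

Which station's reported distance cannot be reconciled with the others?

D

Solve using three stations at a time. Using A, B, C (subtract circle equations pairwise → linear system) gives (x, y) ≈ (36.1, -4.7).
Distances from that point to each station vs reported:
  A: calculated 40.8 vs reported 40.8 → residual 0.0 km
  B: calculated 54.9 vs reported 54.9 → residual 0.0 km
  C: calculated 97.0 vs reported 97.0 → residual 0.0 km
  D: calculated 32.5 vs reported 44.3 → residual 11.8 km
A, B, C are mutually consistent (residuals ≈ 0); D is off by 11.8 km.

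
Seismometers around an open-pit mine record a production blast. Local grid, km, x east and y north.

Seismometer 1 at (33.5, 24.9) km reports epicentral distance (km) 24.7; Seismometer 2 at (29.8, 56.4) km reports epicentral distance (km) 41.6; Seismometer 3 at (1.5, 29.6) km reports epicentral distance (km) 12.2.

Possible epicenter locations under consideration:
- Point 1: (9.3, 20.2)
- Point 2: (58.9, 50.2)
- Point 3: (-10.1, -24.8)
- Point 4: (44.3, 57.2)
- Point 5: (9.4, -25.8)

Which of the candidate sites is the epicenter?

For each candidate, compare |candidate − station| to the reported distance:
Point 1: residuals Seismometer 1 0.0, Seismometer 2 0.0, Seismometer 3 0.0 → max 0.0 km
Point 2: residuals Seismometer 1 11.2, Seismometer 2 11.8, Seismometer 3 48.8 → max 48.8 km
Point 3: residuals Seismometer 1 41.4, Seismometer 2 48.9, Seismometer 3 43.4 → max 48.9 km
Point 4: residuals Seismometer 1 9.4, Seismometer 2 27.1, Seismometer 3 38.7 → max 38.7 km
Point 5: residuals Seismometer 1 31.4, Seismometer 2 43.1, Seismometer 3 43.8 → max 43.8 km
Only Point 1 has all residuals ≈ 0.

Point 1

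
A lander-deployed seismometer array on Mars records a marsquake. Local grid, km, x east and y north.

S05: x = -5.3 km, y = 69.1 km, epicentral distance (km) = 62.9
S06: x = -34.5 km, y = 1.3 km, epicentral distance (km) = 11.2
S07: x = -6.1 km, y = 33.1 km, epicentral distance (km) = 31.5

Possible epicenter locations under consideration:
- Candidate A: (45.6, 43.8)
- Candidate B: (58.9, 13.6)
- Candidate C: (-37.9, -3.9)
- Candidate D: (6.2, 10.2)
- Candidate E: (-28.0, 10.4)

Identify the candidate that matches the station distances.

Candidate E

For each candidate, compare |candidate − station| to the reported distance:
Candidate A: residuals S05 6.1, S06 79.5, S07 21.3 → max 79.5 km
Candidate B: residuals S05 22.0, S06 83.0, S07 36.4 → max 83.0 km
Candidate C: residuals S05 17.0, S06 5.0, S07 17.3 → max 17.3 km
Candidate D: residuals S05 2.9, S06 30.5, S07 5.5 → max 30.5 km
Candidate E: residuals S05 0.0, S06 0.0, S07 0.0 → max 0.0 km
Only Candidate E has all residuals ≈ 0.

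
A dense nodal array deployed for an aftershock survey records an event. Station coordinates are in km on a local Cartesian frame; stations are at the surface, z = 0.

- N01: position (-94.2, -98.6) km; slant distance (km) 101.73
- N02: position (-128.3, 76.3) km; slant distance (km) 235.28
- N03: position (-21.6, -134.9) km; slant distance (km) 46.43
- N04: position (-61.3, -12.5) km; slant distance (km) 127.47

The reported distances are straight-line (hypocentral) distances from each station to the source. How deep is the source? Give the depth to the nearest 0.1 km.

Each station gives a sphere (x−x_i)² + (y−y_i)² + z² = d_i² (stations at z=0).
Subtracting the N01 sphere from N02 and N03: z² cancels, leaving linear equations in x and y:
-68.2 x + 349.8 y = -41320.71
145.2 x − 72.6 y = 8262.22
Solving: x ≈ -2.394, y ≈ -118.593 km (keep extra digits for the depth step; rounded: -2.4, -118.6).
Then from the N01 sphere: z² = 101.73² − (x + 94.2)² − (y + 98.6)² with x = -2.394, y = -118.593, so z ≈ 38.999 ≈ 39.0 km.

depth ≈ 39.0 km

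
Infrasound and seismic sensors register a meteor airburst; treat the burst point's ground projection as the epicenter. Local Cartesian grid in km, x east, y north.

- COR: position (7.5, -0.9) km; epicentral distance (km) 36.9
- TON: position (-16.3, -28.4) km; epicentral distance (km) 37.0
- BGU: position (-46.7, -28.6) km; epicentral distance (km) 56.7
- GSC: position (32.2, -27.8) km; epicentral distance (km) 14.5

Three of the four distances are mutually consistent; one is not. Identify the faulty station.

Solve using three stations at a time. Using COR, TON, GSC (subtract circle equations pairwise → linear system) gives (x, y) ≈ (20.0, -35.6).
Distances from that point to each station vs reported:
  COR: calculated 36.9 vs reported 36.9 → residual 0.0 km
  TON: calculated 37.0 vs reported 37.0 → residual 0.0 km
  BGU: calculated 67.1 vs reported 56.7 → residual 10.4 km
  GSC: calculated 14.5 vs reported 14.5 → residual 0.0 km
COR, TON, GSC are mutually consistent (residuals ≈ 0); BGU is off by 10.4 km.

BGU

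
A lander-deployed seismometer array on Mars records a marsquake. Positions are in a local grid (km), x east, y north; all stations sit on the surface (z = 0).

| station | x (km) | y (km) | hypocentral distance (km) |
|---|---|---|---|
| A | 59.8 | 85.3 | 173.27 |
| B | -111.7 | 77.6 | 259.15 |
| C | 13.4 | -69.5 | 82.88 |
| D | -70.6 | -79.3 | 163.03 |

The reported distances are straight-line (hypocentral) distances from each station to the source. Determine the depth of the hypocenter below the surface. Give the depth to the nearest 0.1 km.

Each station gives a sphere (x−x_i)² + (y−y_i)² + z² = d_i² (stations at z=0).
Subtracting the A sphere from B and C: z² cancels, leaving linear equations in x and y:
-343.0 x − 15.4 y = -29489.71
-92.8 x − 309.6 y = 17311.08
Solving: x ≈ 89.693, y ≈ -82.799 km (keep extra digits for the depth step; rounded: 89.7, -82.8).
Then from the A sphere: z² = 173.27² − (x − 59.8)² − (y − 85.3)² with x = 89.693, y = -82.799, so z ≈ 29.523 ≈ 29.5 km.

z ≈ 29.5 km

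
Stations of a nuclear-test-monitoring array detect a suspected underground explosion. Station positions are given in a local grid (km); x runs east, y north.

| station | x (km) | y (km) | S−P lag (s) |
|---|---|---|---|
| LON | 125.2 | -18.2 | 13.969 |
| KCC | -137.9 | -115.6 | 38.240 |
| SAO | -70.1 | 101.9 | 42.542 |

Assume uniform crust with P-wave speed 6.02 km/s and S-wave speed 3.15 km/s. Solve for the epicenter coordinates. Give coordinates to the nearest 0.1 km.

(114.7, -109.9)

Distance from S−P lag: d = Δt · v_P v_S / (v_P − v_S) = Δt · (6.02·3.15)/(6.02−3.15) ≈ 6.6073·Δt.
So d_LON = 92.30, d_KCC = 252.66, d_SAO = 281.09 km.
Circle about each station: (x − 125.2)² + (y + 18.2)² = 92.30²; (x + 137.9)² + (y + 115.6)² = 252.66²; (x + 70.1)² + (y − 101.9)² = 281.09².
Subtracting the LON equation from the KCC and SAO equations removes the quadratic terms:
-526.2 x − 194.8 y = -38944.30
-390.6 x + 240.2 y = -71200.96
Solving the 2×2 system: x ≈ 114.7, y ≈ -109.9 km.
Check against LON (with the unrounded x, y): √((x − 125.2)²+(y + 18.2)²) = 92.31 ≈ 92.30 km. ✓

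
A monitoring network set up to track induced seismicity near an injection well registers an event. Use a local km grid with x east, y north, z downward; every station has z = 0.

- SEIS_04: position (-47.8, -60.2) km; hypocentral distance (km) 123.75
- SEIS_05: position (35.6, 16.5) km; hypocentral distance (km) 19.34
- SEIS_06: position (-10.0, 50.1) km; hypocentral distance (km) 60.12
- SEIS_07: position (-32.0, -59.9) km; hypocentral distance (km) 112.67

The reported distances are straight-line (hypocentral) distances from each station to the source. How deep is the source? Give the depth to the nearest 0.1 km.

Each station gives a sphere (x−x_i)² + (y−y_i)² + z² = d_i² (stations at z=0).
Subtracting the SEIS_04 sphere from SEIS_05 and SEIS_06: z² cancels, leaving linear equations in x and y:
166.8 x + 153.4 y = 10570.76
75.6 x + 220.6 y = 8400.78
Solving: x ≈ 41.400, y ≈ 23.894 km (keep extra digits for the depth step; rounded: 41.4, 23.9).
Then from the SEIS_04 sphere: z² = 123.75² − (x + 47.8)² − (y + 60.2)² with x = 41.400, y = 23.894, so z ≈ 16.900 ≈ 16.9 km.
Check against SEIS_07 (with the unrounded solution): distance 112.67 ≈ 112.67 km. ✓

depth ≈ 16.9 km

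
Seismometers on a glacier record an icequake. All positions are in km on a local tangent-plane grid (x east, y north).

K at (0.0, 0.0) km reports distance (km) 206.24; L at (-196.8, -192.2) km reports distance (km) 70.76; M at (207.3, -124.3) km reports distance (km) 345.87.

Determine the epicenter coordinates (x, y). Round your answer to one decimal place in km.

(-137.3, -153.9)

Circle about each station: x² + y² = 206.24²; (x + 196.8)² + (y + 192.2)² = 70.76²; (x − 207.3)² + (y + 124.3)² = 345.87².
Subtracting the K equation from the L and M equations removes the quadratic terms:
-393.6 x − 384.4 y = 113199.04
414.6 x − 248.6 y = -18667.34
Solving the 2×2 system: x ≈ -137.3, y ≈ -153.9 km.
Check against K (with the unrounded x, y): √(x²+y²) = 206.24 ≈ 206.24 km. ✓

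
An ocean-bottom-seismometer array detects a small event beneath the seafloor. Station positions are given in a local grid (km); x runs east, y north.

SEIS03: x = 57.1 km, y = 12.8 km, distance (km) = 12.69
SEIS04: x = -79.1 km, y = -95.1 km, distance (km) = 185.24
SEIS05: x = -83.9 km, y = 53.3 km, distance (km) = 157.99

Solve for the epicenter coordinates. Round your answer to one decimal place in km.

x ≈ 69.5 km, y ≈ 15.5 km

Circle about each station: (x − 57.1)² + (y − 12.8)² = 12.69²; (x + 79.1)² + (y + 95.1)² = 185.24²; (x + 83.9)² + (y − 53.3)² = 157.99².
Subtracting pairs of circle equations eliminates x²+y² and gives linear equations (the radical axes):
-272.4 x − 215.8 y = -22276.25
-282.0 x + 81.0 y = -18343.95
Solving the 2×2 system: x ≈ 69.5, y ≈ 15.5 km.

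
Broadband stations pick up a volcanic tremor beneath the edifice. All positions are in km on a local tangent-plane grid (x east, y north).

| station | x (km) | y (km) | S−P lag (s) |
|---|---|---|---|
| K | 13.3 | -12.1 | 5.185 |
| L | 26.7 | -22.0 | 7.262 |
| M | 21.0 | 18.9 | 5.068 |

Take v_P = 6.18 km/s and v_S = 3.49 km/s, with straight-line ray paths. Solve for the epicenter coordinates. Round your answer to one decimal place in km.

(-19.3, 13.7)

Distance from S−P lag: d = Δt · v_P v_S / (v_P − v_S) = Δt · (6.18·3.49)/(6.18−3.49) ≈ 8.0179·Δt.
So d_K = 41.57, d_L = 58.23, d_M = 40.63 km.
Circle about each station: (x − 13.3)² + (y + 12.1)² = 41.57²; (x − 26.7)² + (y + 22.0)² = 58.23²; (x − 21.0)² + (y − 18.9)² = 40.63².
Subtracting the K equation from the L and M equations removes the quadratic terms:
26.8 x − 19.8 y = -789.08
15.4 x + 62.0 y = 552.18
Solving the 2×2 system: x ≈ -19.3, y ≈ 13.7 km.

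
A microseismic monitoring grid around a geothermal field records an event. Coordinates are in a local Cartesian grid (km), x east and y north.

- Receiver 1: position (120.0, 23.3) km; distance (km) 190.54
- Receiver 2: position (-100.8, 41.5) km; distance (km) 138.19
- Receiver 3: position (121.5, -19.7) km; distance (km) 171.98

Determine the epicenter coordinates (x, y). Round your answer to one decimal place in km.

x ≈ -38.8 km, y ≈ -82.0 km

Circle about each station: (x − 120.0)² + (y − 23.3)² = 190.54²; (x + 100.8)² + (y − 41.5)² = 138.19²; (x − 121.5)² + (y + 19.7)² = 171.98².
Subtracting the Receiver 1 equation from the Receiver 2 and Receiver 3 equations removes the quadratic terms:
-441.6 x + 36.4 y = 14149.02
3.0 x − 86.0 y = 6935.82
Solving the 2×2 system: x ≈ -38.8, y ≈ -82.0 km.
Check against Receiver 1 (with the unrounded x, y): √((x − 120.0)²+(y − 23.3)²) = 190.54 ≈ 190.54 km. ✓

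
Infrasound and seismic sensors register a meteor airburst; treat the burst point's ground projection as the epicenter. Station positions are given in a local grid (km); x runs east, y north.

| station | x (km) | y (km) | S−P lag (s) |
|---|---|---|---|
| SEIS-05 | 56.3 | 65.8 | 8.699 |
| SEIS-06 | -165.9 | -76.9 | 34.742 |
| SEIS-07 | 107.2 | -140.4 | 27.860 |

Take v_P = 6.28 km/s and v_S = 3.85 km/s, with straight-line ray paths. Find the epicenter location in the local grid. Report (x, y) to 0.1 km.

(105.8, 136.8)

Distance from S−P lag: d = Δt · v_P v_S / (v_P − v_S) = Δt · (6.28·3.85)/(6.28−3.85) ≈ 9.9498·Δt.
So d_SEIS-05 = 86.55, d_SEIS-06 = 345.68, d_SEIS-07 = 277.20 km.
Circle about each station: (x − 56.3)² + (y − 65.8)² = 86.55²; (x + 165.9)² + (y + 76.9)² = 345.68²; (x − 107.2)² + (y + 140.4)² = 277.20².
Subtracting pairs of circle equations eliminates x²+y² and gives linear equations (the radical axes):
-444.4 x − 285.4 y = -86066.67
101.8 x − 412.4 y = -45644.27
Solving the 2×2 system: x ≈ 105.8, y ≈ 136.8 km.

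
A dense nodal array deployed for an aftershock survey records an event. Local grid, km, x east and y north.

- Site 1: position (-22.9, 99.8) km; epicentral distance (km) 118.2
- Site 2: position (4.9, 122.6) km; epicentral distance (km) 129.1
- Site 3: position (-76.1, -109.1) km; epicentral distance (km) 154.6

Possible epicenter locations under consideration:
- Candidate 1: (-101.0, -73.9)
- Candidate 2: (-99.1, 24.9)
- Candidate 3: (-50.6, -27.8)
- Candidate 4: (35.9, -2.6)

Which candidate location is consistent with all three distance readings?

For each candidate, compare |candidate − station| to the reported distance:
Candidate 1: residuals Site 1 72.3, Site 2 94.1, Site 3 111.5 → max 111.5 km
Candidate 2: residuals Site 1 11.4, Site 2 13.6, Site 3 18.6 → max 18.6 km
Candidate 3: residuals Site 1 12.4, Site 2 31.2, Site 3 69.4 → max 69.4 km
Candidate 4: residuals Site 1 0.1, Site 2 0.1, Site 3 0.0 → max 0.1 km
Only Candidate 4 has all residuals ≈ 0.

Candidate 4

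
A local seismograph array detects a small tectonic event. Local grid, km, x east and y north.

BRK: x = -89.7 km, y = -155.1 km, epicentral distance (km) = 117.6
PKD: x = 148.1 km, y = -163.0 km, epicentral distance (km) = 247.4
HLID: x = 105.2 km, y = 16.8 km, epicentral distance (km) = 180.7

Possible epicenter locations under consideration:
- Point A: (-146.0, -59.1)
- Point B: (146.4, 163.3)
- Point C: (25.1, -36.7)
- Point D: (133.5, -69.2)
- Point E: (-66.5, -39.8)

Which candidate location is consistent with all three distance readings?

For each candidate, compare |candidate − station| to the reported distance:
Point A: residuals BRK 6.3, PKD 64.5, HLID 81.7 → max 81.7 km
Point B: residuals BRK 278.8, PKD 78.9, HLID 28.5 → max 278.8 km
Point C: residuals BRK 47.3, PKD 71.1, HLID 84.4 → max 84.4 km
Point D: residuals BRK 121.6, PKD 152.5, HLID 90.2 → max 152.5 km
Point E: residuals BRK 0.0, PKD 0.0, HLID 0.1 → max 0.1 km
Only Point E has all residuals ≈ 0.

Point E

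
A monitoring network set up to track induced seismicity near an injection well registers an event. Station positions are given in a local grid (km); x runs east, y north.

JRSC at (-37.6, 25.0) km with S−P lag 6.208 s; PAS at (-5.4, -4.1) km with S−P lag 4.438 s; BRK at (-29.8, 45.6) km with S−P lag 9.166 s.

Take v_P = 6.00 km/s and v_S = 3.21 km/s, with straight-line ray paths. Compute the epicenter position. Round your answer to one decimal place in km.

Distance from S−P lag: d = Δt · v_P v_S / (v_P − v_S) = Δt · (6.00·3.21)/(6.00−3.21) ≈ 6.9032·Δt.
So d_JRSC = 42.86, d_PAS = 30.64, d_BRK = 63.27 km.
Circle about each station: (x + 37.6)² + (y − 25.0)² = 42.86²; (x + 5.4)² + (y + 4.1)² = 30.64²; (x + 29.8)² + (y − 45.6)² = 63.27².
Subtracting the JRSC equation from the PAS and BRK equations removes the quadratic terms:
64.4 x − 58.2 y = -1094.62
15.6 x + 41.2 y = -1237.47
Solving the 2×2 system: x ≈ -32.9, y ≈ -17.6 km.
Check against JRSC (with the unrounded x, y): √((x + 37.6)²+(y − 25.0)²) = 42.84 ≈ 42.86 km. ✓

(-32.9, -17.6)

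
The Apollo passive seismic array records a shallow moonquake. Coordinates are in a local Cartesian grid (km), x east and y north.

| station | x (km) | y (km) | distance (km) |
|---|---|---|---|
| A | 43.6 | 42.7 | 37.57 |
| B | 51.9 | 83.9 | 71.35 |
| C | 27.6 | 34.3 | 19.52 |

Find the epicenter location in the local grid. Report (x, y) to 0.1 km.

Circle about each station: (x − 43.6)² + (y − 42.7)² = 37.57²; (x − 51.9)² + (y − 83.9)² = 71.35²; (x − 27.6)² + (y − 34.3)² = 19.52².
Subtracting pairs of circle equations eliminates x²+y² and gives linear equations (the radical axes):
16.6 x + 82.4 y = 2329.25
-32.0 x − 16.8 y = -755.53
Solving the 2×2 system: x ≈ 9.8, y ≈ 26.3 km.
Check against A (with the unrounded x, y): √((x − 43.6)²+(y − 42.7)²) = 37.57 ≈ 37.57 km. ✓

(9.8, 26.3)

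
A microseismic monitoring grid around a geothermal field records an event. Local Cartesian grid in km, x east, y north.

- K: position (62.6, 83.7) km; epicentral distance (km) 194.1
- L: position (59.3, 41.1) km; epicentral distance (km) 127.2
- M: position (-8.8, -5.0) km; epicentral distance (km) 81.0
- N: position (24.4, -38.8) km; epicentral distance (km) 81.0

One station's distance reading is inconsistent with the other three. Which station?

Solve using three stations at a time. Using K, M, N (subtract circle equations pairwise → linear system) gives (x, y) ≈ (-47.5, -76.2).
Distances from that point to each station vs reported:
  K: calculated 194.1 vs reported 194.1 → residual 0.0 km
  L: calculated 158.6 vs reported 127.2 → residual 31.4 km
  M: calculated 81.0 vs reported 81.0 → residual 0.0 km
  N: calculated 81.0 vs reported 81.0 → residual 0.0 km
K, M, N are mutually consistent (residuals ≈ 0); L is off by 31.4 km.

L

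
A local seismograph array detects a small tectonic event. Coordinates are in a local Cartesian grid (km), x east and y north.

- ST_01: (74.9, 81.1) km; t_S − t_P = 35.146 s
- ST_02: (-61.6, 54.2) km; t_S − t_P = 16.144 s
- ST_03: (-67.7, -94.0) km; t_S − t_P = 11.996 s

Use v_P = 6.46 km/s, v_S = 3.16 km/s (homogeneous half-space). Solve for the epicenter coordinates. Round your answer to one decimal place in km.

Distance from S−P lag: d = Δt · v_P v_S / (v_P − v_S) = Δt · (6.46·3.16)/(6.46−3.16) ≈ 6.1859·Δt.
So d_ST_01 = 217.41, d_ST_02 = 99.87, d_ST_03 = 74.21 km.
Circle about each station: (x − 74.9)² + (y − 81.1)² = 217.41²; (x + 61.6)² + (y − 54.2)² = 99.87²; (x + 67.7)² + (y + 94.0)² = 74.21².
Subtracting the ST_01 equation from the ST_02 and ST_03 equations removes the quadratic terms:
-273.0 x − 53.8 y = 31838.07
-285.2 x − 350.2 y = 42992.05
Solving the 2×2 system: x ≈ -110.1, y ≈ -33.1 km.

(-110.1, -33.1)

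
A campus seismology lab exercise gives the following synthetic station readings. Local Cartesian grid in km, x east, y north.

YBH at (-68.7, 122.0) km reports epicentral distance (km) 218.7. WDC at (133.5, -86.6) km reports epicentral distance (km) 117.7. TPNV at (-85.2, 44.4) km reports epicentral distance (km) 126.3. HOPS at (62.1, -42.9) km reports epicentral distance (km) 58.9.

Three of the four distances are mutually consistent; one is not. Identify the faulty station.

TPNV

Solve using three stations at a time. Using YBH, WDC, HOPS (subtract circle equations pairwise → linear system) gives (x, y) ≈ (15.9, -79.7).
Distances from that point to each station vs reported:
  YBH: calculated 218.7 vs reported 218.7 → residual 0.0 km
  WDC: calculated 117.8 vs reported 117.7 → residual 0.1 km
  TPNV: calculated 160.1 vs reported 126.3 → residual 33.8 km
  HOPS: calculated 59.0 vs reported 58.9 → residual 0.1 km
YBH, WDC, HOPS are mutually consistent (residuals ≈ 0); TPNV is off by 33.8 km.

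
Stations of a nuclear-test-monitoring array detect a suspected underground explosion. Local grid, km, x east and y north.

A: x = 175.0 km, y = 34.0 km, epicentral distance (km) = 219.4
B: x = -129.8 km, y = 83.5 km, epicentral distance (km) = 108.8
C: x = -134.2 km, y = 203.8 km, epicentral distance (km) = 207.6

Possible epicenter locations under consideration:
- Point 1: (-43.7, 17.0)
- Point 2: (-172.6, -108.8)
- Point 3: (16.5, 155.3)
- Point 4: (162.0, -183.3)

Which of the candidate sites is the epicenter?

For each candidate, compare |candidate − station| to the reported distance:
Point 1: residuals A 0.0, B 0.0, C 0.0 → max 0.0 km
Point 2: residuals A 156.4, B 88.2, C 107.3 → max 156.4 km
Point 3: residuals A 19.8, B 54.2, C 49.3 → max 54.2 km
Point 4: residuals A 1.7, B 286.6, C 279.8 → max 286.6 km
Only Point 1 has all residuals ≈ 0.

Point 1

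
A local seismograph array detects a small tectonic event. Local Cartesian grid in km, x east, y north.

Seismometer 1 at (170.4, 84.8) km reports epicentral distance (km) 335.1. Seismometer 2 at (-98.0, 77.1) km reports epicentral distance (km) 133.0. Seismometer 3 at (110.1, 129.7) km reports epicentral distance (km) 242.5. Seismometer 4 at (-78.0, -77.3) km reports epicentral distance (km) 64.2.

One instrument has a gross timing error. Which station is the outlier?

Seismometer 3

Solve using three stations at a time. Using Seismometer 1, Seismometer 2, Seismometer 4 (subtract circle equations pairwise → linear system) gives (x, y) ≈ (-136.3, -50.3).
Distances from that point to each station vs reported:
  Seismometer 1: calculated 335.1 vs reported 335.1 → residual 0.0 km
  Seismometer 2: calculated 133.0 vs reported 133.0 → residual 0.0 km
  Seismometer 3: calculated 305.1 vs reported 242.5 → residual 62.6 km
  Seismometer 4: calculated 64.2 vs reported 64.2 → residual 0.0 km
Seismometer 1, Seismometer 2, Seismometer 4 are mutually consistent (residuals ≈ 0); Seismometer 3 is off by 62.6 km.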